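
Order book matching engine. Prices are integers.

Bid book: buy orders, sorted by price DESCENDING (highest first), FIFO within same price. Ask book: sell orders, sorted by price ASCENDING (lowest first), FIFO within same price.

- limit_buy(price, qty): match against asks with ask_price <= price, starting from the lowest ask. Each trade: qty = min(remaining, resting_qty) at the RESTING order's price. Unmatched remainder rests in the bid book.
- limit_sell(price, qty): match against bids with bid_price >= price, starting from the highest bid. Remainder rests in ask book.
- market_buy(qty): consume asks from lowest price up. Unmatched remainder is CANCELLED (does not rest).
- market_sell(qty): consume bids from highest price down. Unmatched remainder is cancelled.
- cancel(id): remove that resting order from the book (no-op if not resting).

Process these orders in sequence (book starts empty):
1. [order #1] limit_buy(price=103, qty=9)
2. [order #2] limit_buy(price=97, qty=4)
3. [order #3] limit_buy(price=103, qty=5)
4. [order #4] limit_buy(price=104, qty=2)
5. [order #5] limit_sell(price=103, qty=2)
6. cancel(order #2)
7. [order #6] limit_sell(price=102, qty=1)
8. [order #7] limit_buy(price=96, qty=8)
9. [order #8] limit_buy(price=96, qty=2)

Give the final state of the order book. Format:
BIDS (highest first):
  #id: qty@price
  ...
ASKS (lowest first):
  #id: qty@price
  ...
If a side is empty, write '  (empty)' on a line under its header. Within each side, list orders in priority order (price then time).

After op 1 [order #1] limit_buy(price=103, qty=9): fills=none; bids=[#1:9@103] asks=[-]
After op 2 [order #2] limit_buy(price=97, qty=4): fills=none; bids=[#1:9@103 #2:4@97] asks=[-]
After op 3 [order #3] limit_buy(price=103, qty=5): fills=none; bids=[#1:9@103 #3:5@103 #2:4@97] asks=[-]
After op 4 [order #4] limit_buy(price=104, qty=2): fills=none; bids=[#4:2@104 #1:9@103 #3:5@103 #2:4@97] asks=[-]
After op 5 [order #5] limit_sell(price=103, qty=2): fills=#4x#5:2@104; bids=[#1:9@103 #3:5@103 #2:4@97] asks=[-]
After op 6 cancel(order #2): fills=none; bids=[#1:9@103 #3:5@103] asks=[-]
After op 7 [order #6] limit_sell(price=102, qty=1): fills=#1x#6:1@103; bids=[#1:8@103 #3:5@103] asks=[-]
After op 8 [order #7] limit_buy(price=96, qty=8): fills=none; bids=[#1:8@103 #3:5@103 #7:8@96] asks=[-]
After op 9 [order #8] limit_buy(price=96, qty=2): fills=none; bids=[#1:8@103 #3:5@103 #7:8@96 #8:2@96] asks=[-]

Answer: BIDS (highest first):
  #1: 8@103
  #3: 5@103
  #7: 8@96
  #8: 2@96
ASKS (lowest first):
  (empty)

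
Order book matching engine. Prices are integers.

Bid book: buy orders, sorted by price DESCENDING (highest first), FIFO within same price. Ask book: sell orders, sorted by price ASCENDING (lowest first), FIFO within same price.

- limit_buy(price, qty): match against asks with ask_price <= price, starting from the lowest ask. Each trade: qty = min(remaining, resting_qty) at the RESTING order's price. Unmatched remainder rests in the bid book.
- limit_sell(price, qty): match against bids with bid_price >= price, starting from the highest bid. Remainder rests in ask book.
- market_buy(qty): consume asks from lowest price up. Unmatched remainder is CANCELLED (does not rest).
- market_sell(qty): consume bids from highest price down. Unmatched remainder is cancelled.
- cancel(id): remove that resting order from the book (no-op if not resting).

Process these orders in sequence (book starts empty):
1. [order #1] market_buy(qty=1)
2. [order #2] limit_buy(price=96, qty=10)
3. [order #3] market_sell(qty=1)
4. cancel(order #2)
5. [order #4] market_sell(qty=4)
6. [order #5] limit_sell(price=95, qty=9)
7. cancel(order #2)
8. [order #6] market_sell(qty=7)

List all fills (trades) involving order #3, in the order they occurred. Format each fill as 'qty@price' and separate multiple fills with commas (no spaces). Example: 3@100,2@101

After op 1 [order #1] market_buy(qty=1): fills=none; bids=[-] asks=[-]
After op 2 [order #2] limit_buy(price=96, qty=10): fills=none; bids=[#2:10@96] asks=[-]
After op 3 [order #3] market_sell(qty=1): fills=#2x#3:1@96; bids=[#2:9@96] asks=[-]
After op 4 cancel(order #2): fills=none; bids=[-] asks=[-]
After op 5 [order #4] market_sell(qty=4): fills=none; bids=[-] asks=[-]
After op 6 [order #5] limit_sell(price=95, qty=9): fills=none; bids=[-] asks=[#5:9@95]
After op 7 cancel(order #2): fills=none; bids=[-] asks=[#5:9@95]
After op 8 [order #6] market_sell(qty=7): fills=none; bids=[-] asks=[#5:9@95]

Answer: 1@96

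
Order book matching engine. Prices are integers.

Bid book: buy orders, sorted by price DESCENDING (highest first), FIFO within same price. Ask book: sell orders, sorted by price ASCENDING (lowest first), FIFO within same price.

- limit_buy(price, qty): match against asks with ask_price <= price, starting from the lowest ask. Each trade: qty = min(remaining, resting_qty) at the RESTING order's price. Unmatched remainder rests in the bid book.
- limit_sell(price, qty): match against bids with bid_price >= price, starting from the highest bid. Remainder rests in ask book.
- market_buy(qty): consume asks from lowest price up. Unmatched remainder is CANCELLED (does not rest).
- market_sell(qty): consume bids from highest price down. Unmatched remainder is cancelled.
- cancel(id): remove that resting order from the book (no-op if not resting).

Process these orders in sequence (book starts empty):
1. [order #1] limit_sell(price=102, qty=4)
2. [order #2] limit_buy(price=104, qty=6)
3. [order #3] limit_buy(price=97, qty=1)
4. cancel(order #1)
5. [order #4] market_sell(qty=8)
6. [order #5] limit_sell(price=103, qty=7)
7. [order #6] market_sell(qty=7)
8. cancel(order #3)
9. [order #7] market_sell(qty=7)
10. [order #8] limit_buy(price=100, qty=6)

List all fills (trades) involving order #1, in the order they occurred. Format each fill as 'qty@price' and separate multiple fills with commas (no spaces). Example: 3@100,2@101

Answer: 4@102

Derivation:
After op 1 [order #1] limit_sell(price=102, qty=4): fills=none; bids=[-] asks=[#1:4@102]
After op 2 [order #2] limit_buy(price=104, qty=6): fills=#2x#1:4@102; bids=[#2:2@104] asks=[-]
After op 3 [order #3] limit_buy(price=97, qty=1): fills=none; bids=[#2:2@104 #3:1@97] asks=[-]
After op 4 cancel(order #1): fills=none; bids=[#2:2@104 #3:1@97] asks=[-]
After op 5 [order #4] market_sell(qty=8): fills=#2x#4:2@104 #3x#4:1@97; bids=[-] asks=[-]
After op 6 [order #5] limit_sell(price=103, qty=7): fills=none; bids=[-] asks=[#5:7@103]
After op 7 [order #6] market_sell(qty=7): fills=none; bids=[-] asks=[#5:7@103]
After op 8 cancel(order #3): fills=none; bids=[-] asks=[#5:7@103]
After op 9 [order #7] market_sell(qty=7): fills=none; bids=[-] asks=[#5:7@103]
After op 10 [order #8] limit_buy(price=100, qty=6): fills=none; bids=[#8:6@100] asks=[#5:7@103]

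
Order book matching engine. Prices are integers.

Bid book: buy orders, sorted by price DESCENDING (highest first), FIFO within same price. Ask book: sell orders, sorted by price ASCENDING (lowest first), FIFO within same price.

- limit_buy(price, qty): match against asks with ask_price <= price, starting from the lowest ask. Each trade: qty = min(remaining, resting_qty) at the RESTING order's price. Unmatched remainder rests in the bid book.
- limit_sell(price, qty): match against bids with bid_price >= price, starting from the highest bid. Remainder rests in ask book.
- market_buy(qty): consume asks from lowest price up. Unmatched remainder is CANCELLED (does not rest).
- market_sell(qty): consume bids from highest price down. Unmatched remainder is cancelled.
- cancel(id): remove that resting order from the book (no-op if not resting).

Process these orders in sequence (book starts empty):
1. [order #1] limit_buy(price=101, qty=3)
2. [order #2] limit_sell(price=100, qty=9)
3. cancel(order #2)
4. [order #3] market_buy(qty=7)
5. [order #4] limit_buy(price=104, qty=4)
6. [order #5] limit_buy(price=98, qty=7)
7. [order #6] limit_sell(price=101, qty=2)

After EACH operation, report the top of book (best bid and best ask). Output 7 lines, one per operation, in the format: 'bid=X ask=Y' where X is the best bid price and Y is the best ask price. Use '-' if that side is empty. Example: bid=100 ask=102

After op 1 [order #1] limit_buy(price=101, qty=3): fills=none; bids=[#1:3@101] asks=[-]
After op 2 [order #2] limit_sell(price=100, qty=9): fills=#1x#2:3@101; bids=[-] asks=[#2:6@100]
After op 3 cancel(order #2): fills=none; bids=[-] asks=[-]
After op 4 [order #3] market_buy(qty=7): fills=none; bids=[-] asks=[-]
After op 5 [order #4] limit_buy(price=104, qty=4): fills=none; bids=[#4:4@104] asks=[-]
After op 6 [order #5] limit_buy(price=98, qty=7): fills=none; bids=[#4:4@104 #5:7@98] asks=[-]
After op 7 [order #6] limit_sell(price=101, qty=2): fills=#4x#6:2@104; bids=[#4:2@104 #5:7@98] asks=[-]

Answer: bid=101 ask=-
bid=- ask=100
bid=- ask=-
bid=- ask=-
bid=104 ask=-
bid=104 ask=-
bid=104 ask=-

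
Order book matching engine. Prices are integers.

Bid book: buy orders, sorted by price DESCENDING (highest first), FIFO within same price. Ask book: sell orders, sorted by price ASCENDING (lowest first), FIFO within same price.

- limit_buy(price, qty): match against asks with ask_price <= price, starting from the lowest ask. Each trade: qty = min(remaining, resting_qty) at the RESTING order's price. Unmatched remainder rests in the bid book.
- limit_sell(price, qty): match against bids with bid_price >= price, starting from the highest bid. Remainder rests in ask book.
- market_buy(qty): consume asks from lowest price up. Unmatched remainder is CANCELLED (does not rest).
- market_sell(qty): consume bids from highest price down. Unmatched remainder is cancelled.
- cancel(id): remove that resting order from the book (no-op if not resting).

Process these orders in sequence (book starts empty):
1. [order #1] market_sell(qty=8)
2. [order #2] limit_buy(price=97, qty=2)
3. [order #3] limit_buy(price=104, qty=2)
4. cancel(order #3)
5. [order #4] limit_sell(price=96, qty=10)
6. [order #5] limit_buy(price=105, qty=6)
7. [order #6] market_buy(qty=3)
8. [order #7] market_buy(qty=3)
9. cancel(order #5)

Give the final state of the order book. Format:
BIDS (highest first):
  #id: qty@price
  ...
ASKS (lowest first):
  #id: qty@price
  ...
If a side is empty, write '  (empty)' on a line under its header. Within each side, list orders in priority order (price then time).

After op 1 [order #1] market_sell(qty=8): fills=none; bids=[-] asks=[-]
After op 2 [order #2] limit_buy(price=97, qty=2): fills=none; bids=[#2:2@97] asks=[-]
After op 3 [order #3] limit_buy(price=104, qty=2): fills=none; bids=[#3:2@104 #2:2@97] asks=[-]
After op 4 cancel(order #3): fills=none; bids=[#2:2@97] asks=[-]
After op 5 [order #4] limit_sell(price=96, qty=10): fills=#2x#4:2@97; bids=[-] asks=[#4:8@96]
After op 6 [order #5] limit_buy(price=105, qty=6): fills=#5x#4:6@96; bids=[-] asks=[#4:2@96]
After op 7 [order #6] market_buy(qty=3): fills=#6x#4:2@96; bids=[-] asks=[-]
After op 8 [order #7] market_buy(qty=3): fills=none; bids=[-] asks=[-]
After op 9 cancel(order #5): fills=none; bids=[-] asks=[-]

Answer: BIDS (highest first):
  (empty)
ASKS (lowest first):
  (empty)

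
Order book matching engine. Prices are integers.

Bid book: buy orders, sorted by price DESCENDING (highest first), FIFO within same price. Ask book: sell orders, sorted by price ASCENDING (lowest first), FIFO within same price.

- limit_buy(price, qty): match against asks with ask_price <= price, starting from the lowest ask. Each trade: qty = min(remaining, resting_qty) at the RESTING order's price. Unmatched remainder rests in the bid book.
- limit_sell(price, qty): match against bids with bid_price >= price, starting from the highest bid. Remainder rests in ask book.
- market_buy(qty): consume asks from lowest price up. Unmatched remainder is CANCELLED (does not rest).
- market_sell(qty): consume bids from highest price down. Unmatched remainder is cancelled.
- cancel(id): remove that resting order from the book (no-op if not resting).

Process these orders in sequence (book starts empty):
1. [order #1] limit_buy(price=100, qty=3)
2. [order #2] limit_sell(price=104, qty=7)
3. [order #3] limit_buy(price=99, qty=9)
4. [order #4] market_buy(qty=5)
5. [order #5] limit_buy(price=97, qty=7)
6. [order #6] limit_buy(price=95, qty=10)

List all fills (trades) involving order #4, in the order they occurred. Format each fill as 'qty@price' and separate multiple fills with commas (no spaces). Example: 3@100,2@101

After op 1 [order #1] limit_buy(price=100, qty=3): fills=none; bids=[#1:3@100] asks=[-]
After op 2 [order #2] limit_sell(price=104, qty=7): fills=none; bids=[#1:3@100] asks=[#2:7@104]
After op 3 [order #3] limit_buy(price=99, qty=9): fills=none; bids=[#1:3@100 #3:9@99] asks=[#2:7@104]
After op 4 [order #4] market_buy(qty=5): fills=#4x#2:5@104; bids=[#1:3@100 #3:9@99] asks=[#2:2@104]
After op 5 [order #5] limit_buy(price=97, qty=7): fills=none; bids=[#1:3@100 #3:9@99 #5:7@97] asks=[#2:2@104]
After op 6 [order #6] limit_buy(price=95, qty=10): fills=none; bids=[#1:3@100 #3:9@99 #5:7@97 #6:10@95] asks=[#2:2@104]

Answer: 5@104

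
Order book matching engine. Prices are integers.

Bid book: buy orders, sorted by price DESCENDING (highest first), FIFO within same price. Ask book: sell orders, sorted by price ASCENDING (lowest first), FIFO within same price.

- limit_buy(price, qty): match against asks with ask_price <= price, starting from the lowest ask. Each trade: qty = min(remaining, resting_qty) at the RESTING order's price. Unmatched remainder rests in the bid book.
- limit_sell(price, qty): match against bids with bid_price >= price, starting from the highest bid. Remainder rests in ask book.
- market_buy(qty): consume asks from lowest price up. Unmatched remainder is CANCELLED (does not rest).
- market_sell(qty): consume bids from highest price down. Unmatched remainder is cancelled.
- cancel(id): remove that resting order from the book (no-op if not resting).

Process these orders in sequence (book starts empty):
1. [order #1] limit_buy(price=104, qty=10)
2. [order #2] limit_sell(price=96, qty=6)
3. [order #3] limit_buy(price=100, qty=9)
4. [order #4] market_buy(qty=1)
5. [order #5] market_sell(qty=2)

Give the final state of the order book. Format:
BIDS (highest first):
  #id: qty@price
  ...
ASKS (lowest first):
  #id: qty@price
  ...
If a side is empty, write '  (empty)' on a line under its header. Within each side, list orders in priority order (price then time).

After op 1 [order #1] limit_buy(price=104, qty=10): fills=none; bids=[#1:10@104] asks=[-]
After op 2 [order #2] limit_sell(price=96, qty=6): fills=#1x#2:6@104; bids=[#1:4@104] asks=[-]
After op 3 [order #3] limit_buy(price=100, qty=9): fills=none; bids=[#1:4@104 #3:9@100] asks=[-]
After op 4 [order #4] market_buy(qty=1): fills=none; bids=[#1:4@104 #3:9@100] asks=[-]
After op 5 [order #5] market_sell(qty=2): fills=#1x#5:2@104; bids=[#1:2@104 #3:9@100] asks=[-]

Answer: BIDS (highest first):
  #1: 2@104
  #3: 9@100
ASKS (lowest first):
  (empty)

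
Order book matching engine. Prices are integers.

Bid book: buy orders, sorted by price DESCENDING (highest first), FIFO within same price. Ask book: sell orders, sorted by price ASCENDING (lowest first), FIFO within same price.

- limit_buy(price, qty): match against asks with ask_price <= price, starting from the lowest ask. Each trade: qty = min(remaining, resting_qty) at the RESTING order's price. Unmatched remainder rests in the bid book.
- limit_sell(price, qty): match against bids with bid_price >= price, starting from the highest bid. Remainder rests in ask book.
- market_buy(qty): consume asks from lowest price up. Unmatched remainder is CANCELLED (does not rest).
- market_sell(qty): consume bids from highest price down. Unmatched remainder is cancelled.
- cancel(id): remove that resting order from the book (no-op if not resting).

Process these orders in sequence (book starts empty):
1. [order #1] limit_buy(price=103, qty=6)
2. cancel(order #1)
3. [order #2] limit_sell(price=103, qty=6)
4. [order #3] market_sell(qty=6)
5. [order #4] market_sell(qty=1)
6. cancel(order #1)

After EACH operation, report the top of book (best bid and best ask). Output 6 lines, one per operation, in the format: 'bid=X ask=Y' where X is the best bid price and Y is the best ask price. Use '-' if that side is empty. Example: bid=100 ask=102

Answer: bid=103 ask=-
bid=- ask=-
bid=- ask=103
bid=- ask=103
bid=- ask=103
bid=- ask=103

Derivation:
After op 1 [order #1] limit_buy(price=103, qty=6): fills=none; bids=[#1:6@103] asks=[-]
After op 2 cancel(order #1): fills=none; bids=[-] asks=[-]
After op 3 [order #2] limit_sell(price=103, qty=6): fills=none; bids=[-] asks=[#2:6@103]
After op 4 [order #3] market_sell(qty=6): fills=none; bids=[-] asks=[#2:6@103]
After op 5 [order #4] market_sell(qty=1): fills=none; bids=[-] asks=[#2:6@103]
After op 6 cancel(order #1): fills=none; bids=[-] asks=[#2:6@103]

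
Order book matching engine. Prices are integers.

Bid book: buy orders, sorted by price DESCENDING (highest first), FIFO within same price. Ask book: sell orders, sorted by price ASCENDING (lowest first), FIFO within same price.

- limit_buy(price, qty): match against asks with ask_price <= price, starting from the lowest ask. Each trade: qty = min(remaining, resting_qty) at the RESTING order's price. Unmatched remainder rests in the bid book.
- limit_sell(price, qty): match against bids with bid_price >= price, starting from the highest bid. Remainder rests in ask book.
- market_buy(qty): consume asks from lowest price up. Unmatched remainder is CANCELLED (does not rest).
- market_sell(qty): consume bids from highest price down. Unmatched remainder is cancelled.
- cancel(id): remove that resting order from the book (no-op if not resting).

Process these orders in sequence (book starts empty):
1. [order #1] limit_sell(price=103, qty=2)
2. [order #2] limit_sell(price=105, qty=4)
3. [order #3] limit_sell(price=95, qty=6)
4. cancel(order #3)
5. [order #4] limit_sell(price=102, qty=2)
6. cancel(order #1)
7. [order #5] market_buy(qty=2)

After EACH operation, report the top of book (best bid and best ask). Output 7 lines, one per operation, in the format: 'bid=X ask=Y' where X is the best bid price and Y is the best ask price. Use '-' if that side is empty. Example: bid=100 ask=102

Answer: bid=- ask=103
bid=- ask=103
bid=- ask=95
bid=- ask=103
bid=- ask=102
bid=- ask=102
bid=- ask=105

Derivation:
After op 1 [order #1] limit_sell(price=103, qty=2): fills=none; bids=[-] asks=[#1:2@103]
After op 2 [order #2] limit_sell(price=105, qty=4): fills=none; bids=[-] asks=[#1:2@103 #2:4@105]
After op 3 [order #3] limit_sell(price=95, qty=6): fills=none; bids=[-] asks=[#3:6@95 #1:2@103 #2:4@105]
After op 4 cancel(order #3): fills=none; bids=[-] asks=[#1:2@103 #2:4@105]
After op 5 [order #4] limit_sell(price=102, qty=2): fills=none; bids=[-] asks=[#4:2@102 #1:2@103 #2:4@105]
After op 6 cancel(order #1): fills=none; bids=[-] asks=[#4:2@102 #2:4@105]
After op 7 [order #5] market_buy(qty=2): fills=#5x#4:2@102; bids=[-] asks=[#2:4@105]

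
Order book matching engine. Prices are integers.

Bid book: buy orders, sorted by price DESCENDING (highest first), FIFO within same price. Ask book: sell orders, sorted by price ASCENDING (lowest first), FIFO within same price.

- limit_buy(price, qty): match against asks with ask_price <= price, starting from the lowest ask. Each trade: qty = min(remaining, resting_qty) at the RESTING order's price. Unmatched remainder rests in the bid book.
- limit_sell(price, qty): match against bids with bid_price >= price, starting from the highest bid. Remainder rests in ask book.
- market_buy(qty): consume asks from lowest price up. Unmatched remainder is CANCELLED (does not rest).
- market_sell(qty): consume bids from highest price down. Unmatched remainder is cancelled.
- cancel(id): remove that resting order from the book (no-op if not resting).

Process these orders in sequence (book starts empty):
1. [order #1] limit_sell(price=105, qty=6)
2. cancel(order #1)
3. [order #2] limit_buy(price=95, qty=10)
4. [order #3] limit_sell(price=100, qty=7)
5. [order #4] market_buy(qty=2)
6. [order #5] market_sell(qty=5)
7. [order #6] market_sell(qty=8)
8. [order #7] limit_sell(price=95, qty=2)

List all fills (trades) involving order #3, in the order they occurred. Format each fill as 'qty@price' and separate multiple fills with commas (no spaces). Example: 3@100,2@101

After op 1 [order #1] limit_sell(price=105, qty=6): fills=none; bids=[-] asks=[#1:6@105]
After op 2 cancel(order #1): fills=none; bids=[-] asks=[-]
After op 3 [order #2] limit_buy(price=95, qty=10): fills=none; bids=[#2:10@95] asks=[-]
After op 4 [order #3] limit_sell(price=100, qty=7): fills=none; bids=[#2:10@95] asks=[#3:7@100]
After op 5 [order #4] market_buy(qty=2): fills=#4x#3:2@100; bids=[#2:10@95] asks=[#3:5@100]
After op 6 [order #5] market_sell(qty=5): fills=#2x#5:5@95; bids=[#2:5@95] asks=[#3:5@100]
After op 7 [order #6] market_sell(qty=8): fills=#2x#6:5@95; bids=[-] asks=[#3:5@100]
After op 8 [order #7] limit_sell(price=95, qty=2): fills=none; bids=[-] asks=[#7:2@95 #3:5@100]

Answer: 2@100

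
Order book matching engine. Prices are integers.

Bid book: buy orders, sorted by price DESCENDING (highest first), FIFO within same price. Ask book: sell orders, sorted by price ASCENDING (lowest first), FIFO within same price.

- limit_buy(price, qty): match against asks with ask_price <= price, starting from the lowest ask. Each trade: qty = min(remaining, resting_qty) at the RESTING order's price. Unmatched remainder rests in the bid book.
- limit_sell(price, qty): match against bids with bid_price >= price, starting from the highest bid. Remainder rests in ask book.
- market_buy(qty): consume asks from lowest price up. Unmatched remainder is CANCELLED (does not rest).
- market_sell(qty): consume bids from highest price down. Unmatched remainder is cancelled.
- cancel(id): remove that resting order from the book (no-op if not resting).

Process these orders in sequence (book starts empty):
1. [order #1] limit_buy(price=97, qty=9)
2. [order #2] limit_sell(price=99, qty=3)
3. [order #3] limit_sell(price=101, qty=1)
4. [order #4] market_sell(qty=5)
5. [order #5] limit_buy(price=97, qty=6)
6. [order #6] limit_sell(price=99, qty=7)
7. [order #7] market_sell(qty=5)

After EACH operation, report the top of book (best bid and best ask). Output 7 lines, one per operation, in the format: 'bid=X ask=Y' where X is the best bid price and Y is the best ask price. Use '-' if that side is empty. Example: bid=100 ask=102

Answer: bid=97 ask=-
bid=97 ask=99
bid=97 ask=99
bid=97 ask=99
bid=97 ask=99
bid=97 ask=99
bid=97 ask=99

Derivation:
After op 1 [order #1] limit_buy(price=97, qty=9): fills=none; bids=[#1:9@97] asks=[-]
After op 2 [order #2] limit_sell(price=99, qty=3): fills=none; bids=[#1:9@97] asks=[#2:3@99]
After op 3 [order #3] limit_sell(price=101, qty=1): fills=none; bids=[#1:9@97] asks=[#2:3@99 #3:1@101]
After op 4 [order #4] market_sell(qty=5): fills=#1x#4:5@97; bids=[#1:4@97] asks=[#2:3@99 #3:1@101]
After op 5 [order #5] limit_buy(price=97, qty=6): fills=none; bids=[#1:4@97 #5:6@97] asks=[#2:3@99 #3:1@101]
After op 6 [order #6] limit_sell(price=99, qty=7): fills=none; bids=[#1:4@97 #5:6@97] asks=[#2:3@99 #6:7@99 #3:1@101]
After op 7 [order #7] market_sell(qty=5): fills=#1x#7:4@97 #5x#7:1@97; bids=[#5:5@97] asks=[#2:3@99 #6:7@99 #3:1@101]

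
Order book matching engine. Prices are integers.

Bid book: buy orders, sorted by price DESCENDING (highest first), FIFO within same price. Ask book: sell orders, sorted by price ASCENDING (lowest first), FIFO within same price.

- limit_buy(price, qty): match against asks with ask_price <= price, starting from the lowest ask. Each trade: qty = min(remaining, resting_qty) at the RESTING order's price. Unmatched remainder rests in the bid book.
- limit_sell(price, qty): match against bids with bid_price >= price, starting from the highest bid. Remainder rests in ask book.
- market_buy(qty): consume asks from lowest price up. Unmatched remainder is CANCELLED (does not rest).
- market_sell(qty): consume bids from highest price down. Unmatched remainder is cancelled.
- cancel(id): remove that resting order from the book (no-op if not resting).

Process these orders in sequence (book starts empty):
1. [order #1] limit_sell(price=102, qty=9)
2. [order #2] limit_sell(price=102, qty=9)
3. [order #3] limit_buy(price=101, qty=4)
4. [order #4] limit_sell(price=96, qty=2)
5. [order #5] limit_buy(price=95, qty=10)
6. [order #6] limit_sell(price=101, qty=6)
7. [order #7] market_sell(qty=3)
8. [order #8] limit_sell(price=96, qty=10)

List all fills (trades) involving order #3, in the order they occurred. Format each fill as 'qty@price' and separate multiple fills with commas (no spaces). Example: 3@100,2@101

Answer: 2@101,2@101

Derivation:
After op 1 [order #1] limit_sell(price=102, qty=9): fills=none; bids=[-] asks=[#1:9@102]
After op 2 [order #2] limit_sell(price=102, qty=9): fills=none; bids=[-] asks=[#1:9@102 #2:9@102]
After op 3 [order #3] limit_buy(price=101, qty=4): fills=none; bids=[#3:4@101] asks=[#1:9@102 #2:9@102]
After op 4 [order #4] limit_sell(price=96, qty=2): fills=#3x#4:2@101; bids=[#3:2@101] asks=[#1:9@102 #2:9@102]
After op 5 [order #5] limit_buy(price=95, qty=10): fills=none; bids=[#3:2@101 #5:10@95] asks=[#1:9@102 #2:9@102]
After op 6 [order #6] limit_sell(price=101, qty=6): fills=#3x#6:2@101; bids=[#5:10@95] asks=[#6:4@101 #1:9@102 #2:9@102]
After op 7 [order #7] market_sell(qty=3): fills=#5x#7:3@95; bids=[#5:7@95] asks=[#6:4@101 #1:9@102 #2:9@102]
After op 8 [order #8] limit_sell(price=96, qty=10): fills=none; bids=[#5:7@95] asks=[#8:10@96 #6:4@101 #1:9@102 #2:9@102]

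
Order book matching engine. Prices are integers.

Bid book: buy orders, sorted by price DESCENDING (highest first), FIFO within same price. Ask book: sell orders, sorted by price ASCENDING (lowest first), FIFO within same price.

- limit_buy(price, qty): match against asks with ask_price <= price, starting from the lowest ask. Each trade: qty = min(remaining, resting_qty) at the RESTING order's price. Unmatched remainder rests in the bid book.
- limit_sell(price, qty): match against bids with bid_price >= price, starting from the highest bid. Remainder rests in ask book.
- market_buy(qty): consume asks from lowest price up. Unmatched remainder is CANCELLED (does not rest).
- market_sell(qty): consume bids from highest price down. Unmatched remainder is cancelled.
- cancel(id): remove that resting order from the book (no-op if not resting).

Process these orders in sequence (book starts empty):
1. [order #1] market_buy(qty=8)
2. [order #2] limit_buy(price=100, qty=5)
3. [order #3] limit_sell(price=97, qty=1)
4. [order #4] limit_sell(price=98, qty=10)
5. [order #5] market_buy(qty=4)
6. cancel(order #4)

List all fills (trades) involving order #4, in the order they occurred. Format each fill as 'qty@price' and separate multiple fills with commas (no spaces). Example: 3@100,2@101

After op 1 [order #1] market_buy(qty=8): fills=none; bids=[-] asks=[-]
After op 2 [order #2] limit_buy(price=100, qty=5): fills=none; bids=[#2:5@100] asks=[-]
After op 3 [order #3] limit_sell(price=97, qty=1): fills=#2x#3:1@100; bids=[#2:4@100] asks=[-]
After op 4 [order #4] limit_sell(price=98, qty=10): fills=#2x#4:4@100; bids=[-] asks=[#4:6@98]
After op 5 [order #5] market_buy(qty=4): fills=#5x#4:4@98; bids=[-] asks=[#4:2@98]
After op 6 cancel(order #4): fills=none; bids=[-] asks=[-]

Answer: 4@100,4@98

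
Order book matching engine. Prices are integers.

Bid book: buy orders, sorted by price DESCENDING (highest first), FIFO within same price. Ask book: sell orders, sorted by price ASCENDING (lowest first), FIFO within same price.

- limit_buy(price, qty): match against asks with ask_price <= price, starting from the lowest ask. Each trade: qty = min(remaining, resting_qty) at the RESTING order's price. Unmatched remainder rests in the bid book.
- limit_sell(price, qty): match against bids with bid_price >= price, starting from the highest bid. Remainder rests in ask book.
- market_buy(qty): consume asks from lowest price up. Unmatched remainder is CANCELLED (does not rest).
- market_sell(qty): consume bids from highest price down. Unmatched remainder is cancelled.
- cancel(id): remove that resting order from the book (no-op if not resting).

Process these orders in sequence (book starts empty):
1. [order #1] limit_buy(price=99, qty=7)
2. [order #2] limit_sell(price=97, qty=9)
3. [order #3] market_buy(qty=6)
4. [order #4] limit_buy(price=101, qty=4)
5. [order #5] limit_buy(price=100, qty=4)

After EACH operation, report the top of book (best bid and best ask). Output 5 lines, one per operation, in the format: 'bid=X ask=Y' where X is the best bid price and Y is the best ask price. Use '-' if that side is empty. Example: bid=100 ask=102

After op 1 [order #1] limit_buy(price=99, qty=7): fills=none; bids=[#1:7@99] asks=[-]
After op 2 [order #2] limit_sell(price=97, qty=9): fills=#1x#2:7@99; bids=[-] asks=[#2:2@97]
After op 3 [order #3] market_buy(qty=6): fills=#3x#2:2@97; bids=[-] asks=[-]
After op 4 [order #4] limit_buy(price=101, qty=4): fills=none; bids=[#4:4@101] asks=[-]
After op 5 [order #5] limit_buy(price=100, qty=4): fills=none; bids=[#4:4@101 #5:4@100] asks=[-]

Answer: bid=99 ask=-
bid=- ask=97
bid=- ask=-
bid=101 ask=-
bid=101 ask=-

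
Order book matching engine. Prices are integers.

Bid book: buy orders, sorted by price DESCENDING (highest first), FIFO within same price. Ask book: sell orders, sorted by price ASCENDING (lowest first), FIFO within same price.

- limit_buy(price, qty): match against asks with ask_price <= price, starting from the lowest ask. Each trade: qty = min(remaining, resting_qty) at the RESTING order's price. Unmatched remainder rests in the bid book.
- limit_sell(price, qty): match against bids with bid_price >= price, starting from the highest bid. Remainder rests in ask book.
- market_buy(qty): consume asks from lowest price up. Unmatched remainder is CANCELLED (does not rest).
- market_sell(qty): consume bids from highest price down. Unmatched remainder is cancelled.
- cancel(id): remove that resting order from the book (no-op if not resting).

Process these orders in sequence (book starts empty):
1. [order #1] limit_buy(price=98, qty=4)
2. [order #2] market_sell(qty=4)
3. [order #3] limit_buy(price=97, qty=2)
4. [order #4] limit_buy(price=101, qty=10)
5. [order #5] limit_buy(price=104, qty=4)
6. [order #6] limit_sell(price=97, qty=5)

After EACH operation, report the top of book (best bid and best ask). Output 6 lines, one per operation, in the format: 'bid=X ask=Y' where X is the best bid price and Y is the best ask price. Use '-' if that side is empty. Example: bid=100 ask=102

Answer: bid=98 ask=-
bid=- ask=-
bid=97 ask=-
bid=101 ask=-
bid=104 ask=-
bid=101 ask=-

Derivation:
After op 1 [order #1] limit_buy(price=98, qty=4): fills=none; bids=[#1:4@98] asks=[-]
After op 2 [order #2] market_sell(qty=4): fills=#1x#2:4@98; bids=[-] asks=[-]
After op 3 [order #3] limit_buy(price=97, qty=2): fills=none; bids=[#3:2@97] asks=[-]
After op 4 [order #4] limit_buy(price=101, qty=10): fills=none; bids=[#4:10@101 #3:2@97] asks=[-]
After op 5 [order #5] limit_buy(price=104, qty=4): fills=none; bids=[#5:4@104 #4:10@101 #3:2@97] asks=[-]
After op 6 [order #6] limit_sell(price=97, qty=5): fills=#5x#6:4@104 #4x#6:1@101; bids=[#4:9@101 #3:2@97] asks=[-]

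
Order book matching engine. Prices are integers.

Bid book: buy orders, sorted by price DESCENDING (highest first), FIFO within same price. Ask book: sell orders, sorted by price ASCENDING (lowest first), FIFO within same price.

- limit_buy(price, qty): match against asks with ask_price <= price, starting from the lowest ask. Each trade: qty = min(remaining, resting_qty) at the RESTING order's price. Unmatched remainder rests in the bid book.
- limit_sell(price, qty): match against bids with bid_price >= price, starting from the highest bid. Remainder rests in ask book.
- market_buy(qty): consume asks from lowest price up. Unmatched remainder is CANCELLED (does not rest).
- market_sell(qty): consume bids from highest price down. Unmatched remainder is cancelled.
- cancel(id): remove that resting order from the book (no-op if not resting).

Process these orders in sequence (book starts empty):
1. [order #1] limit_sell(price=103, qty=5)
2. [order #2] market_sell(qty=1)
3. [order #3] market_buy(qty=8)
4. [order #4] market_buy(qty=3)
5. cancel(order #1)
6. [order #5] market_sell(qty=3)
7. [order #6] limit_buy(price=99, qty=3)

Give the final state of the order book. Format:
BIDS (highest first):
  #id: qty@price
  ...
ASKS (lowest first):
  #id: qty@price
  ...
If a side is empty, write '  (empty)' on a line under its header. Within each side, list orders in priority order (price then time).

After op 1 [order #1] limit_sell(price=103, qty=5): fills=none; bids=[-] asks=[#1:5@103]
After op 2 [order #2] market_sell(qty=1): fills=none; bids=[-] asks=[#1:5@103]
After op 3 [order #3] market_buy(qty=8): fills=#3x#1:5@103; bids=[-] asks=[-]
After op 4 [order #4] market_buy(qty=3): fills=none; bids=[-] asks=[-]
After op 5 cancel(order #1): fills=none; bids=[-] asks=[-]
After op 6 [order #5] market_sell(qty=3): fills=none; bids=[-] asks=[-]
After op 7 [order #6] limit_buy(price=99, qty=3): fills=none; bids=[#6:3@99] asks=[-]

Answer: BIDS (highest first):
  #6: 3@99
ASKS (lowest first):
  (empty)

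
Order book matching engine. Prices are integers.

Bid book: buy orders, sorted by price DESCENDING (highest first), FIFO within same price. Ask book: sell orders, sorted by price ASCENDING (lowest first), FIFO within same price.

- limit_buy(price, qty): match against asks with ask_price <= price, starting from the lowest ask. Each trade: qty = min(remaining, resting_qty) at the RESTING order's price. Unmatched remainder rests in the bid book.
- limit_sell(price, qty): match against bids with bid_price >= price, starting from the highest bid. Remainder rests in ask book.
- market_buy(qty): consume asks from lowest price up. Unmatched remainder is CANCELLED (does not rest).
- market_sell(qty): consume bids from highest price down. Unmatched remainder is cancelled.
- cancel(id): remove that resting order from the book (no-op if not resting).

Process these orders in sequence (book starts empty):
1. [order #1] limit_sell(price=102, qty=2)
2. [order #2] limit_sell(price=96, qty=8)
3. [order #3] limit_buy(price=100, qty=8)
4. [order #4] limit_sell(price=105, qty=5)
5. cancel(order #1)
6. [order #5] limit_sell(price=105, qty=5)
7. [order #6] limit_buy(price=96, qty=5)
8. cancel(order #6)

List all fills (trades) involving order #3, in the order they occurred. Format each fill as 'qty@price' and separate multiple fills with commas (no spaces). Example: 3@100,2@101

Answer: 8@96

Derivation:
After op 1 [order #1] limit_sell(price=102, qty=2): fills=none; bids=[-] asks=[#1:2@102]
After op 2 [order #2] limit_sell(price=96, qty=8): fills=none; bids=[-] asks=[#2:8@96 #1:2@102]
After op 3 [order #3] limit_buy(price=100, qty=8): fills=#3x#2:8@96; bids=[-] asks=[#1:2@102]
After op 4 [order #4] limit_sell(price=105, qty=5): fills=none; bids=[-] asks=[#1:2@102 #4:5@105]
After op 5 cancel(order #1): fills=none; bids=[-] asks=[#4:5@105]
After op 6 [order #5] limit_sell(price=105, qty=5): fills=none; bids=[-] asks=[#4:5@105 #5:5@105]
After op 7 [order #6] limit_buy(price=96, qty=5): fills=none; bids=[#6:5@96] asks=[#4:5@105 #5:5@105]
After op 8 cancel(order #6): fills=none; bids=[-] asks=[#4:5@105 #5:5@105]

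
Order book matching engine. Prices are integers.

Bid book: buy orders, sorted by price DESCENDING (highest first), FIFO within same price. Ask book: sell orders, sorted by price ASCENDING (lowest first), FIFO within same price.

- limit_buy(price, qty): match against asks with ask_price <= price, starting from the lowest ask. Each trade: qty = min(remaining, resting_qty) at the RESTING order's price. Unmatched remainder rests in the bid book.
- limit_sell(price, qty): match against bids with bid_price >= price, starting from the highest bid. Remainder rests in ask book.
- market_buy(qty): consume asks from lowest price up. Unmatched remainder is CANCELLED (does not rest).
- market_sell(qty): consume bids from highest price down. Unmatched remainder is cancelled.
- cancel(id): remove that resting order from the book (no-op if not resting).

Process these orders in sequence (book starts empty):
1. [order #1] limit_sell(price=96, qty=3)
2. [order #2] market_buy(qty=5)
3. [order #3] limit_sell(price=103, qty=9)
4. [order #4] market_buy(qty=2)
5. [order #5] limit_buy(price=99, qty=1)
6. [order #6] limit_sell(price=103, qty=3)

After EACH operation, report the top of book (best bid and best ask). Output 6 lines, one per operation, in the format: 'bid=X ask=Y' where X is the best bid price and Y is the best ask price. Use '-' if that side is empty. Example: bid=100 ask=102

Answer: bid=- ask=96
bid=- ask=-
bid=- ask=103
bid=- ask=103
bid=99 ask=103
bid=99 ask=103

Derivation:
After op 1 [order #1] limit_sell(price=96, qty=3): fills=none; bids=[-] asks=[#1:3@96]
After op 2 [order #2] market_buy(qty=5): fills=#2x#1:3@96; bids=[-] asks=[-]
After op 3 [order #3] limit_sell(price=103, qty=9): fills=none; bids=[-] asks=[#3:9@103]
After op 4 [order #4] market_buy(qty=2): fills=#4x#3:2@103; bids=[-] asks=[#3:7@103]
After op 5 [order #5] limit_buy(price=99, qty=1): fills=none; bids=[#5:1@99] asks=[#3:7@103]
After op 6 [order #6] limit_sell(price=103, qty=3): fills=none; bids=[#5:1@99] asks=[#3:7@103 #6:3@103]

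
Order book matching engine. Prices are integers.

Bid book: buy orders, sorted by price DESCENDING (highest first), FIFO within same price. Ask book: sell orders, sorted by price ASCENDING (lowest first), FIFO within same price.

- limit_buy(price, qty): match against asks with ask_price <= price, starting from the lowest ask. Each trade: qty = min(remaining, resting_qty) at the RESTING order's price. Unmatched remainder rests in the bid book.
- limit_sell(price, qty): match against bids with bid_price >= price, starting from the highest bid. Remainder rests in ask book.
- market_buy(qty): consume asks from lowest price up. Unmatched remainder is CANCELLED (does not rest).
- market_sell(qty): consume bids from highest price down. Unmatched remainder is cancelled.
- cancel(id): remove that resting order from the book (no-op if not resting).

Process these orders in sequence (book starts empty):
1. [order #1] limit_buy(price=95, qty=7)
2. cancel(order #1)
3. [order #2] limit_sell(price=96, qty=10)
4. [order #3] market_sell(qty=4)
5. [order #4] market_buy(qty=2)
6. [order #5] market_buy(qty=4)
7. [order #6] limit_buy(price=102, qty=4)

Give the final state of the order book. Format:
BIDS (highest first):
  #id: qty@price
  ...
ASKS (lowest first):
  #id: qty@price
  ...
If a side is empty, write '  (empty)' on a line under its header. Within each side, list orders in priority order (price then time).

After op 1 [order #1] limit_buy(price=95, qty=7): fills=none; bids=[#1:7@95] asks=[-]
After op 2 cancel(order #1): fills=none; bids=[-] asks=[-]
After op 3 [order #2] limit_sell(price=96, qty=10): fills=none; bids=[-] asks=[#2:10@96]
After op 4 [order #3] market_sell(qty=4): fills=none; bids=[-] asks=[#2:10@96]
After op 5 [order #4] market_buy(qty=2): fills=#4x#2:2@96; bids=[-] asks=[#2:8@96]
After op 6 [order #5] market_buy(qty=4): fills=#5x#2:4@96; bids=[-] asks=[#2:4@96]
After op 7 [order #6] limit_buy(price=102, qty=4): fills=#6x#2:4@96; bids=[-] asks=[-]

Answer: BIDS (highest first):
  (empty)
ASKS (lowest first):
  (empty)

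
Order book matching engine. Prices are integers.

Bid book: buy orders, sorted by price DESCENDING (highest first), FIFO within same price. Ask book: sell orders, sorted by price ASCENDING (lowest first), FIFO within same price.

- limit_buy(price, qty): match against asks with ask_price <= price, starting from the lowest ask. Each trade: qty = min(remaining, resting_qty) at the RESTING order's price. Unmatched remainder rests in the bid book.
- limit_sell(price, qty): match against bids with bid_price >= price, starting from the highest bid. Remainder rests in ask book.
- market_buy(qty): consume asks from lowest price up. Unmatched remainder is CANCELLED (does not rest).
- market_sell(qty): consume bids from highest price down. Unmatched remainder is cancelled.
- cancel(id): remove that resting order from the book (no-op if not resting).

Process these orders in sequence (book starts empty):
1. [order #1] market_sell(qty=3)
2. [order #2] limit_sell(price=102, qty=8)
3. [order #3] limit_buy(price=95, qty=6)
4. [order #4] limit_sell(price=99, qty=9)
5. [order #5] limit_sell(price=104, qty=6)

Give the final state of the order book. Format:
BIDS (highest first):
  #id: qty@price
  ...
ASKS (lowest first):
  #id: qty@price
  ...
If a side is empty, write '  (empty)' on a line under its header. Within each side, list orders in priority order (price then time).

After op 1 [order #1] market_sell(qty=3): fills=none; bids=[-] asks=[-]
After op 2 [order #2] limit_sell(price=102, qty=8): fills=none; bids=[-] asks=[#2:8@102]
After op 3 [order #3] limit_buy(price=95, qty=6): fills=none; bids=[#3:6@95] asks=[#2:8@102]
After op 4 [order #4] limit_sell(price=99, qty=9): fills=none; bids=[#3:6@95] asks=[#4:9@99 #2:8@102]
After op 5 [order #5] limit_sell(price=104, qty=6): fills=none; bids=[#3:6@95] asks=[#4:9@99 #2:8@102 #5:6@104]

Answer: BIDS (highest first):
  #3: 6@95
ASKS (lowest first):
  #4: 9@99
  #2: 8@102
  #5: 6@104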